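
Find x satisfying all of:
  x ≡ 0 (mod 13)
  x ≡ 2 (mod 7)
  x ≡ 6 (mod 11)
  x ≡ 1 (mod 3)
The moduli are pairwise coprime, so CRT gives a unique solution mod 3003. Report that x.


Product of moduli M = 13 · 7 · 11 · 3 = 3003.
Merge one congruence at a time:
  Start: x ≡ 0 (mod 13).
  Combine with x ≡ 2 (mod 7); new modulus lcm = 91.
    Write x = 0 + 13·t and substitute into x ≡ 2 (mod 7): 13·t ≡ 2 − 0 = 2 (mod 7).
    Reduce coefficients mod 7: 6·t ≡ 2 (mod 7).
    The inverse of 6 mod 7 is 6 (since 6·6 = 36 = 5·7 + 1), so t ≡ 6·2 = 12 ≡ 5 (mod 7).
    Then x = 0 + 13·5 = 65, valid modulo lcm(13, 7) = 91: x ≡ 65 (mod 91).
  Combine with x ≡ 6 (mod 11); new modulus lcm = 1001.
    Write x = 65 + 91·t and substitute into x ≡ 6 (mod 11): 91·t ≡ 6 − 65 = -59 (mod 11).
    Reduce coefficients mod 11: 3·t ≡ 7 (mod 11).
    The inverse of 3 mod 11 is 4 (since 3·4 = 12 = 1·11 + 1), so t ≡ 4·7 = 28 ≡ 6 (mod 11).
    Then x = 65 + 91·6 = 611, valid modulo lcm(91, 11) = 1001: x ≡ 611 (mod 1001).
  Combine with x ≡ 1 (mod 3); new modulus lcm = 3003.
    Write x = 611 + 1001·t and substitute into x ≡ 1 (mod 3): 1001·t ≡ 1 − 611 = -610 (mod 3).
    Reduce coefficients mod 3: 2·t ≡ 2 (mod 3).
    The inverse of 2 mod 3 is 2 (since 2·2 = 4 = 1·3 + 1), so t ≡ 2·2 = 4 ≡ 1 (mod 3).
    Then x = 611 + 1001·1 = 1612, valid modulo lcm(1001, 3) = 3003: x ≡ 1612 (mod 3003).
Verify against each original: 1612 mod 13 = 0, 1612 mod 7 = 2, 1612 mod 11 = 6, 1612 mod 3 = 1.

x ≡ 1612 (mod 3003).


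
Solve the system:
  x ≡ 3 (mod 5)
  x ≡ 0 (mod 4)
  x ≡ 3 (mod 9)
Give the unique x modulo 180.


Moduli 5, 4, 9 are pairwise coprime; by CRT there is a unique solution modulo M = 5 · 4 · 9 = 180.
Solve pairwise, accumulating the modulus:
  Start with x ≡ 3 (mod 5).
  Combine with x ≡ 0 (mod 4): since gcd(5, 4) = 1, we get a unique residue mod 20.
    Write x = 3 + 5·t and substitute into x ≡ 0 (mod 4): 5·t ≡ 0 − 3 = -3 (mod 4).
    Reduce coefficients mod 4: 1·t ≡ 1 (mod 4).
    So t ≡ 1 (mod 4).
    Then x = 3 + 5·1 = 8, valid modulo lcm(5, 4) = 20: x ≡ 8 (mod 20).
  Combine with x ≡ 3 (mod 9): since gcd(20, 9) = 1, we get a unique residue mod 180.
    Write x = 8 + 20·t and substitute into x ≡ 3 (mod 9): 20·t ≡ 3 − 8 = -5 (mod 9).
    Reduce coefficients mod 9: 2·t ≡ 4 (mod 9).
    The inverse of 2 mod 9 is 5 (since 2·5 = 10 = 1·9 + 1), so t ≡ 5·4 = 20 ≡ 2 (mod 9).
    Then x = 8 + 20·2 = 48, valid modulo lcm(20, 9) = 180: x ≡ 48 (mod 180).
Verify: 48 mod 5 = 3 ✓, 48 mod 4 = 0 ✓, 48 mod 9 = 3 ✓.

x ≡ 48 (mod 180).


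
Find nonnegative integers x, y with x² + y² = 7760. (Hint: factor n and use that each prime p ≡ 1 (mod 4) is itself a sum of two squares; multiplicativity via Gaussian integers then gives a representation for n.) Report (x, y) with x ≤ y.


Step 1: Factor n = 7760 = 2^4 · 5 · 97.
Step 2: Check the mod-4 condition on each prime factor: 2 = 2 (special); 5 ≡ 1 (mod 4), exponent 1; 97 ≡ 1 (mod 4), exponent 1.
All primes ≡ 3 (mod 4) appear to even exponent (or don't appear), so by the two-squares theorem n IS expressible as a sum of two squares.
Step 3: Build a representation. Group n = k² · m with k = 4 and m = 5 · 97 = 485 (a product of primes ≡ 1 (mod 4)); a representation of m scales to one of n via (k·x)² + (k·y)² = k²(x² + y²). Each prime p ≡ 1 (mod 4) is itself a sum of two squares; find a² by testing p − a² for a perfect square:
  5: 5 − 1² = 4 = 2² ⇒ 5 = 1² + 2².
  97: 97 − 1² = 96, 97 − 2² = 93, 97 − 3² = 88, 97 − 4² = 81 = 9² ⇒ 97 = 4² + 9².
  Combine using the Brahmagupta–Fibonacci identity (a² + b²)(c² + d²) = (ac − bd)² + (ad + bc)² = (ac + bd)² + (ad − bc)²:
  5 · 97 = 485: from (1² + 2²)(4² + 9²), take (1·4 − 2·9, 1·9 + 2·4) = (4 − 18, 9 + 8) = (-14, 17); dropping signs (only squares matter) gives (14, 17); check 14² + 17² = 196 + 289 = 485 ✓.
  Scale by k = 4: (4·14, 4·17) = (56, 68).
Step 4: Order so x ≤ y and verify: 56² + 68² = 3136 + 4624 = 7760 = n. ✓

n = 7760 = 56² + 68² (one valid representation with x ≤ y).


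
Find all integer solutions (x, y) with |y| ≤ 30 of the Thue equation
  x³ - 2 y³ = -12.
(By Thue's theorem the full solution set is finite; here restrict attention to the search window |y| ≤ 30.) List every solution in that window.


The equation is x³ - 2y³ = -12. For fixed y, x³ = 2·y³ − 12, so a solution requires the RHS to be a perfect cube.
Strategy: iterate y from -30 to 30, compute RHS = 2·y³ − 12, and check whether it is a (positive or negative) perfect cube.
Check small values of y:
  y = 0: RHS = -12 is not a perfect cube.
  y = 1: RHS = -10 is not a perfect cube.
  y = -1: RHS = -14 is not a perfect cube.
  y = 2: RHS = 4 is not a perfect cube.
  y = -2: RHS = -28 is not a perfect cube.
  y = 3: RHS = 42 is not a perfect cube.
  y = -3: RHS = -66 is not a perfect cube.
Continuing the search up to |y| = 30 finds no solutions either.
No (x, y) in the scanned range satisfies the equation.

No integer solutions with |y| ≤ 30.


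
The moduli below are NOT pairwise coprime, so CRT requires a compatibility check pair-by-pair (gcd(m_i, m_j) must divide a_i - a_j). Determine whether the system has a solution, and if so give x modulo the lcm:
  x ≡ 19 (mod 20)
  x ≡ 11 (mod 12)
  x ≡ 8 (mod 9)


Moduli 20, 12, 9 are not pairwise coprime, so CRT works modulo lcm(m_i) when all pairwise compatibility conditions hold.
Pairwise compatibility: gcd(m_i, m_j) must divide a_i - a_j for every pair.
Merge one congruence at a time:
  Start: x ≡ 19 (mod 20).
  Combine with x ≡ 11 (mod 12): gcd(20, 12) = 4; 11 - 19 = -8, which IS divisible by 4, so compatible.
    Write x = 19 + 20·t and substitute into x ≡ 11 (mod 12): 20·t ≡ 11 − 19 = -8 (mod 12).
    Divide the congruence (and modulus) by g = 4: 5·t ≡ -2 (mod 3).
    Reduce coefficients mod 3: 2·t ≡ 1 (mod 3).
    The inverse of 2 mod 3 is 2 (since 2·2 = 4 = 1·3 + 1), so t ≡ 2·1 = 2 ≡ 2 (mod 3).
    Then x = 19 + 20·2 = 59, valid modulo lcm(20, 12) = 60: x ≡ 59 (mod 60).
  Combine with x ≡ 8 (mod 9): gcd(60, 9) = 3; 8 - 59 = -51, which IS divisible by 3, so compatible.
    Write x = 59 + 60·t and substitute into x ≡ 8 (mod 9): 60·t ≡ 8 − 59 = -51 (mod 9).
    Divide the congruence (and modulus) by g = 3: 20·t ≡ -17 (mod 3).
    Reduce coefficients mod 3: 2·t ≡ 1 (mod 3).
    The inverse of 2 mod 3 is 2 (since 2·2 = 4 = 1·3 + 1), so t ≡ 2·1 = 2 ≡ 2 (mod 3).
    Then x = 59 + 60·2 = 179, valid modulo lcm(60, 9) = 180: x ≡ 179 (mod 180).
Verify: 179 mod 20 = 19, 179 mod 12 = 11, 179 mod 9 = 8.

x ≡ 179 (mod 180).


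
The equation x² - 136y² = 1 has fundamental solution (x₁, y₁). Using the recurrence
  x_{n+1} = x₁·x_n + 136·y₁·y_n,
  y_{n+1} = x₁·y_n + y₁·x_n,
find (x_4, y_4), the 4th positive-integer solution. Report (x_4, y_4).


Step 1: Find the fundamental solution (x₁, y₁) of x² - 136y² = 1.
  Expand √136 as a continued fraction. a₀ = ⌊√136⌋ = 11; iterate m_{k+1} = d_k·a_k − m_k, d_{k+1} = (136 − m_{k+1}²)/d_k, a_{k+1} = ⌊(a₀ + m_{k+1})/d_{k+1}⌋ (starting m₀ = 0, d₀ = 1), with convergents p_k = a_k·p_{k-1} + p_{k-2}, q_k = a_k·q_{k-1} + q_{k-2} (p₋₁ = 1, q₋₁ = 0):
  k = 0: a₀ = 11; p₀/q₀ = 11/1; p₀² − 136·q₀² = 121 − 136 = -15.
  k = 1: m = 11, d = 15, a = ⌊(11 + 11)/15⌋ = 1; p/q = (1·11 + 1)/(1·1 + 0) = 12/1; p² − 136·q² = 144 − 136 = 8.
  k = 2: m = 4, d = 8, a = ⌊(11 + 4)/8⌋ = 1; p/q = (1·12 + 11)/(1·1 + 1) = 23/2; p² − 136·q² = 529 − 544 = -15.
  k = 3: m = 4, d = 15, a = ⌊(11 + 4)/15⌋ = 1; p/q = (1·23 + 12)/(1·2 + 1) = 35/3; p² − 136·q² = 1225 − 1224 = 1.
  The first convergent with p² − 136·q² = 1 gives the fundamental solution (x₁, y₁) = (35, 3).
Step 2: Apply the recurrence (x_{n+1}, y_{n+1}) = (x₁x_n + 136y₁y_n, x₁y_n + y₁x_n) repeatedly.
  From (x_1, y_1) = (35, 3): x_2 = 35·35 + 136·3·3 = 2449; y_2 = 35·3 + 3·35 = 210.
  From (x_2, y_2) = (2449, 210): x_3 = 35·2449 + 136·3·210 = 171395; y_3 = 35·210 + 3·2449 = 14697.
  From (x_3, y_3) = (171395, 14697): x_4 = 35·171395 + 136·3·14697 = 11995201; y_4 = 35·14697 + 3·171395 = 1028580.
Step 3: Verify x_4² - 136·y_4² = 143884847030401 - 143884847030400 = 1 (should be 1). ✓

(x_1, y_1) = (35, 3); (x_4, y_4) = (11995201, 1028580).


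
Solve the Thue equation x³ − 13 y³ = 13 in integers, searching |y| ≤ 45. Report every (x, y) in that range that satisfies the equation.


The equation is x³ - 13y³ = 13. For fixed y, x³ = 13·y³ + 13, so a solution requires the RHS to be a perfect cube.
Strategy: iterate y from -45 to 45, compute RHS = 13·y³ + 13, and check whether it is a (positive or negative) perfect cube.
Check small values of y:
  y = 0: RHS = 13 is not a perfect cube.
  y = 1: RHS = 26 is not a perfect cube.
  y = -1: RHS = 0 = (0)³ ⇒ x = 0 works.
  y = 2: RHS = 117 is not a perfect cube.
  y = -2: RHS = -91 is not a perfect cube.
  y = 3: RHS = 364 is not a perfect cube.
  y = -3: RHS = -338 is not a perfect cube.
Continuing the search up to |y| = 45 finds no further solutions beyond those listed.
Collected solutions: (0, -1).

Solutions (with |y| ≤ 45): (0, -1).


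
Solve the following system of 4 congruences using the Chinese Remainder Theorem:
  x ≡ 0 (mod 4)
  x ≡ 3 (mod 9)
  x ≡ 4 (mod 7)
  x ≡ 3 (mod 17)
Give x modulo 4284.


Product of moduli M = 4 · 9 · 7 · 17 = 4284.
Merge one congruence at a time:
  Start: x ≡ 0 (mod 4).
  Combine with x ≡ 3 (mod 9); new modulus lcm = 36.
    Write x = 0 + 4·t and substitute into x ≡ 3 (mod 9): 4·t ≡ 3 − 0 = 3 (mod 9).
    The inverse of 4 mod 9 is 7 (since 4·7 = 28 = 3·9 + 1), so t ≡ 7·3 = 21 ≡ 3 (mod 9).
    Then x = 0 + 4·3 = 12, valid modulo lcm(4, 9) = 36: x ≡ 12 (mod 36).
  Combine with x ≡ 4 (mod 7); new modulus lcm = 252.
    Write x = 12 + 36·t and substitute into x ≡ 4 (mod 7): 36·t ≡ 4 − 12 = -8 (mod 7).
    Reduce coefficients mod 7: 1·t ≡ 6 (mod 7).
    So t ≡ 6 (mod 7).
    Then x = 12 + 36·6 = 228, valid modulo lcm(36, 7) = 252: x ≡ 228 (mod 252).
  Combine with x ≡ 3 (mod 17); new modulus lcm = 4284.
    Write x = 228 + 252·t and substitute into x ≡ 3 (mod 17): 252·t ≡ 3 − 228 = -225 (mod 17).
    Reduce coefficients mod 17: 14·t ≡ 13 (mod 17).
    The inverse of 14 mod 17 is 11 (since 14·11 = 154 = 9·17 + 1), so t ≡ 11·13 = 143 ≡ 7 (mod 17).
    Then x = 228 + 252·7 = 1992, valid modulo lcm(252, 17) = 4284: x ≡ 1992 (mod 4284).
Verify against each original: 1992 mod 4 = 0, 1992 mod 9 = 3, 1992 mod 7 = 4, 1992 mod 17 = 3.

x ≡ 1992 (mod 4284).


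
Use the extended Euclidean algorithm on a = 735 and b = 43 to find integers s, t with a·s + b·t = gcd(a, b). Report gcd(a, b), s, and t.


Euclidean algorithm on (735, 43) — divide until remainder is 0:
  735 = 17 · 43 + 4
  43 = 10 · 4 + 3
  4 = 1 · 3 + 1
  3 = 3 · 1 + 0
gcd(735, 43) = 1.
Track Bezout coefficients alongside the remainders: start with r₀ = 735 = a·1 + b·0 (s = 1, t = 0) and r₁ = 43 = a·0 + b·1 (s = 0, t = 1); each new remainder r_{k+1} = r_{k-1} − q_k·r_k inherits s_{k+1} = s_{k-1} − q_k·s_k, t_{k+1} = t_{k-1} − q_k·t_k, so r_k = a·s_k + b·t_k at every step:
  q = 17: r = 4, s = 1 − 17·0 = 1, t = 0 − 17·1 = -17  (check: 735·1 + 43·(-17) = 4)
  q = 10: r = 3, s = 0 − 10·1 = -10, t = 1 − 10·(-17) = 171  (check: 735·(-10) + 43·171 = 3)
  q = 1: r = 1, s = 1 − 1·(-10) = 11, t = -17 − 1·171 = -188  (check: 735·11 + 43·(-188) = 1)
The row with r = 1 (the gcd) gives the Bezout coefficients s = 11, t = -188.
Result: 735 · (11) + 43 · (-188) = 1.

gcd(735, 43) = 1; s = 11, t = -188 (check: 735·11 + 43·(-188) = 1).


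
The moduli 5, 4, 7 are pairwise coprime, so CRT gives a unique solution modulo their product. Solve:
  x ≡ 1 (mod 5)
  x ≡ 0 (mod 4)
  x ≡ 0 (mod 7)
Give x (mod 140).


Moduli 5, 4, 7 are pairwise coprime; by CRT there is a unique solution modulo M = 5 · 4 · 7 = 140.
Solve pairwise, accumulating the modulus:
  Start with x ≡ 1 (mod 5).
  Combine with x ≡ 0 (mod 4): since gcd(5, 4) = 1, we get a unique residue mod 20.
    Write x = 1 + 5·t and substitute into x ≡ 0 (mod 4): 5·t ≡ 0 − 1 = -1 (mod 4).
    Reduce coefficients mod 4: 1·t ≡ 3 (mod 4).
    So t ≡ 3 (mod 4).
    Then x = 1 + 5·3 = 16, valid modulo lcm(5, 4) = 20: x ≡ 16 (mod 20).
  Combine with x ≡ 0 (mod 7): since gcd(20, 7) = 1, we get a unique residue mod 140.
    Write x = 16 + 20·t and substitute into x ≡ 0 (mod 7): 20·t ≡ 0 − 16 = -16 (mod 7).
    Reduce coefficients mod 7: 6·t ≡ 5 (mod 7).
    The inverse of 6 mod 7 is 6 (since 6·6 = 36 = 5·7 + 1), so t ≡ 6·5 = 30 ≡ 2 (mod 7).
    Then x = 16 + 20·2 = 56, valid modulo lcm(20, 7) = 140: x ≡ 56 (mod 140).
Verify: 56 mod 5 = 1 ✓, 56 mod 4 = 0 ✓, 56 mod 7 = 0 ✓.

x ≡ 56 (mod 140).


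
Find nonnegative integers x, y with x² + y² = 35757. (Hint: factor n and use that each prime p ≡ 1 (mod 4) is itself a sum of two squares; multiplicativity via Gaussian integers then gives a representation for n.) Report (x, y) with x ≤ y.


Step 1: Factor n = 35757 = 3^2 · 29 · 137.
Step 2: Check the mod-4 condition on each prime factor: 3 ≡ 3 (mod 4), exponent 2 (must be even); 29 ≡ 1 (mod 4), exponent 1; 137 ≡ 1 (mod 4), exponent 1.
All primes ≡ 3 (mod 4) appear to even exponent (or don't appear), so by the two-squares theorem n IS expressible as a sum of two squares.
Step 3: Build a representation. Group n = k² · m with k = 3 and m = 29 · 137 = 3973 (a product of primes ≡ 1 (mod 4)); a representation of m scales to one of n via (k·x)² + (k·y)² = k²(x² + y²). Each prime p ≡ 1 (mod 4) is itself a sum of two squares; find a² by testing p − a² for a perfect square:
  29: 29 − 1² = 28, 29 − 2² = 25 = 5² ⇒ 29 = 2² + 5².
  137: 137 − 1² = 136, 137 − 2² = 133, 137 − 3² = 128, 137 − 4² = 121 = 11² ⇒ 137 = 4² + 11².
  Combine using the Brahmagupta–Fibonacci identity (a² + b²)(c² + d²) = (ac − bd)² + (ad + bc)² = (ac + bd)² + (ad − bc)²:
  29 · 137 = 3973: from (2² + 5²)(4² + 11²), take (2·4 − 5·11, 2·11 + 5·4) = (8 − 55, 22 + 20) = (-47, 42); dropping signs (only squares matter) gives (47, 42); check 47² + 42² = 2209 + 1764 = 3973 ✓.
  Scale by k = 3: (3·47, 3·42) = (141, 126).
Step 4: Order so x ≤ y and verify: 126² + 141² = 15876 + 19881 = 35757 = n. ✓

n = 35757 = 126² + 141² (one valid representation with x ≤ y).


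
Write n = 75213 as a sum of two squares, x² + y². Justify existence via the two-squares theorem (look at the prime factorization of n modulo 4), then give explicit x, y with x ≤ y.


Step 1: Factor n = 75213 = 3^2 · 61 · 137.
Step 2: Check the mod-4 condition on each prime factor: 3 ≡ 3 (mod 4), exponent 2 (must be even); 61 ≡ 1 (mod 4), exponent 1; 137 ≡ 1 (mod 4), exponent 1.
All primes ≡ 3 (mod 4) appear to even exponent (or don't appear), so by the two-squares theorem n IS expressible as a sum of two squares.
Step 3: Build a representation. Group n = k² · m with k = 3 and m = 61 · 137 = 8357 (a product of primes ≡ 1 (mod 4)); a representation of m scales to one of n via (k·x)² + (k·y)² = k²(x² + y²). Each prime p ≡ 1 (mod 4) is itself a sum of two squares; find a² by testing p − a² for a perfect square:
  61: 61 − 1² = 60, 61 − 2² = 57, 61 − 3² = 52, 61 − 4² = 45, 61 − 5² = 36 = 6² ⇒ 61 = 5² + 6².
  137: 137 − 1² = 136, 137 − 2² = 133, 137 − 3² = 128, 137 − 4² = 121 = 11² ⇒ 137 = 4² + 11².
  Combine using the Brahmagupta–Fibonacci identity (a² + b²)(c² + d²) = (ac − bd)² + (ad + bc)² = (ac + bd)² + (ad − bc)²:
  61 · 137 = 8357: from (5² + 6²)(4² + 11²), take (5·4 − 6·11, 5·11 + 6·4) = (20 − 66, 55 + 24) = (-46, 79); dropping signs (only squares matter) gives (46, 79); check 46² + 79² = 2116 + 6241 = 8357 ✓.
  Scale by k = 3: (3·46, 3·79) = (138, 237).
Step 4: Order so x ≤ y and verify: 138² + 237² = 19044 + 56169 = 75213 = n. ✓

n = 75213 = 138² + 237² (one valid representation with x ≤ y).


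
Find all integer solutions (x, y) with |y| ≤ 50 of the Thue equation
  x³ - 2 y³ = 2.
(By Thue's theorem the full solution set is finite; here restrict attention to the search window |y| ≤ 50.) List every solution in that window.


The equation is x³ - 2y³ = 2. For fixed y, x³ = 2·y³ + 2, so a solution requires the RHS to be a perfect cube.
Strategy: iterate y from -50 to 50, compute RHS = 2·y³ + 2, and check whether it is a (positive or negative) perfect cube.
Check small values of y:
  y = 0: RHS = 2 is not a perfect cube.
  y = 1: RHS = 4 is not a perfect cube.
  y = -1: RHS = 0 = (0)³ ⇒ x = 0 works.
  y = 2: RHS = 18 is not a perfect cube.
  y = -2: RHS = -14 is not a perfect cube.
  y = 3: RHS = 56 is not a perfect cube.
  y = -3: RHS = -52 is not a perfect cube.
Continuing the search up to |y| = 50 finds no further solutions beyond those listed.
Collected solutions: (0, -1).

Solutions (with |y| ≤ 50): (0, -1).


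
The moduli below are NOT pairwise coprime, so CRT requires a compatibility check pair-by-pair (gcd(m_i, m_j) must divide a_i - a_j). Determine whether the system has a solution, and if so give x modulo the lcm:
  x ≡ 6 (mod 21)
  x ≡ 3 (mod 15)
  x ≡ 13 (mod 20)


Moduli 21, 15, 20 are not pairwise coprime, so CRT works modulo lcm(m_i) when all pairwise compatibility conditions hold.
Pairwise compatibility: gcd(m_i, m_j) must divide a_i - a_j for every pair.
Merge one congruence at a time:
  Start: x ≡ 6 (mod 21).
  Combine with x ≡ 3 (mod 15): gcd(21, 15) = 3; 3 - 6 = -3, which IS divisible by 3, so compatible.
    Write x = 6 + 21·t and substitute into x ≡ 3 (mod 15): 21·t ≡ 3 − 6 = -3 (mod 15).
    Divide the congruence (and modulus) by g = 3: 7·t ≡ -1 (mod 5).
    Reduce coefficients mod 5: 2·t ≡ 4 (mod 5).
    The inverse of 2 mod 5 is 3 (since 2·3 = 6 = 1·5 + 1), so t ≡ 3·4 = 12 ≡ 2 (mod 5).
    Then x = 6 + 21·2 = 48, valid modulo lcm(21, 15) = 105: x ≡ 48 (mod 105).
  Combine with x ≡ 13 (mod 20): gcd(105, 20) = 5; 13 - 48 = -35, which IS divisible by 5, so compatible.
    Write x = 48 + 105·t and substitute into x ≡ 13 (mod 20): 105·t ≡ 13 − 48 = -35 (mod 20).
    Divide the congruence (and modulus) by g = 5: 21·t ≡ -7 (mod 4).
    Reduce coefficients mod 4: 1·t ≡ 1 (mod 4).
    So t ≡ 1 (mod 4).
    Then x = 48 + 105·1 = 153, valid modulo lcm(105, 20) = 420: x ≡ 153 (mod 420).
Verify: 153 mod 21 = 6, 153 mod 15 = 3, 153 mod 20 = 13.

x ≡ 153 (mod 420).


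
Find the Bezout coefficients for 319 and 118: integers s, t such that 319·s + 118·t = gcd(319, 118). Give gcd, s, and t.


Euclidean algorithm on (319, 118) — divide until remainder is 0:
  319 = 2 · 118 + 83
  118 = 1 · 83 + 35
  83 = 2 · 35 + 13
  35 = 2 · 13 + 9
  13 = 1 · 9 + 4
  9 = 2 · 4 + 1
  4 = 4 · 1 + 0
gcd(319, 118) = 1.
Track Bezout coefficients alongside the remainders: start with r₀ = 319 = a·1 + b·0 (s = 1, t = 0) and r₁ = 118 = a·0 + b·1 (s = 0, t = 1); each new remainder r_{k+1} = r_{k-1} − q_k·r_k inherits s_{k+1} = s_{k-1} − q_k·s_k, t_{k+1} = t_{k-1} − q_k·t_k, so r_k = a·s_k + b·t_k at every step:
  q = 2: r = 83, s = 1 − 2·0 = 1, t = 0 − 2·1 = -2  (check: 319·1 + 118·(-2) = 83)
  q = 1: r = 35, s = 0 − 1·1 = -1, t = 1 − 1·(-2) = 3  (check: 319·(-1) + 118·3 = 35)
  q = 2: r = 13, s = 1 − 2·(-1) = 3, t = -2 − 2·3 = -8  (check: 319·3 + 118·(-8) = 13)
  q = 2: r = 9, s = -1 − 2·3 = -7, t = 3 − 2·(-8) = 19  (check: 319·(-7) + 118·19 = 9)
  q = 1: r = 4, s = 3 − 1·(-7) = 10, t = -8 − 1·19 = -27  (check: 319·10 + 118·(-27) = 4)
  q = 2: r = 1, s = -7 − 2·10 = -27, t = 19 − 2·(-27) = 73  (check: 319·(-27) + 118·73 = 1)
The row with r = 1 (the gcd) gives the Bezout coefficients s = -27, t = 73.
Result: 319 · (-27) + 118 · (73) = 1.

gcd(319, 118) = 1; s = -27, t = 73 (check: 319·(-27) + 118·73 = 1).


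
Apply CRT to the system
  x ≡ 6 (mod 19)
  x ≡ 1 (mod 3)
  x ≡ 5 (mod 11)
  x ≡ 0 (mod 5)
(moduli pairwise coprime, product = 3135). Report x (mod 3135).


Product of moduli M = 19 · 3 · 11 · 5 = 3135.
Merge one congruence at a time:
  Start: x ≡ 6 (mod 19).
  Combine with x ≡ 1 (mod 3); new modulus lcm = 57.
    Write x = 6 + 19·t and substitute into x ≡ 1 (mod 3): 19·t ≡ 1 − 6 = -5 (mod 3).
    Reduce coefficients mod 3: 1·t ≡ 1 (mod 3).
    So t ≡ 1 (mod 3).
    Then x = 6 + 19·1 = 25, valid modulo lcm(19, 3) = 57: x ≡ 25 (mod 57).
  Combine with x ≡ 5 (mod 11); new modulus lcm = 627.
    Write x = 25 + 57·t and substitute into x ≡ 5 (mod 11): 57·t ≡ 5 − 25 = -20 (mod 11).
    Reduce coefficients mod 11: 2·t ≡ 2 (mod 11).
    The inverse of 2 mod 11 is 6 (since 2·6 = 12 = 1·11 + 1), so t ≡ 6·2 = 12 ≡ 1 (mod 11).
    Then x = 25 + 57·1 = 82, valid modulo lcm(57, 11) = 627: x ≡ 82 (mod 627).
  Combine with x ≡ 0 (mod 5); new modulus lcm = 3135.
    Write x = 82 + 627·t and substitute into x ≡ 0 (mod 5): 627·t ≡ 0 − 82 = -82 (mod 5).
    Reduce coefficients mod 5: 2·t ≡ 3 (mod 5).
    The inverse of 2 mod 5 is 3 (since 2·3 = 6 = 1·5 + 1), so t ≡ 3·3 = 9 ≡ 4 (mod 5).
    Then x = 82 + 627·4 = 2590, valid modulo lcm(627, 5) = 3135: x ≡ 2590 (mod 3135).
Verify against each original: 2590 mod 19 = 6, 2590 mod 3 = 1, 2590 mod 11 = 5, 2590 mod 5 = 0.

x ≡ 2590 (mod 3135).


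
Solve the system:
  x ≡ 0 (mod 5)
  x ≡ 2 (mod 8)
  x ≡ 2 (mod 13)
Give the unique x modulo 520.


Moduli 5, 8, 13 are pairwise coprime; by CRT there is a unique solution modulo M = 5 · 8 · 13 = 520.
Solve pairwise, accumulating the modulus:
  Start with x ≡ 0 (mod 5).
  Combine with x ≡ 2 (mod 8): since gcd(5, 8) = 1, we get a unique residue mod 40.
    Write x = 0 + 5·t and substitute into x ≡ 2 (mod 8): 5·t ≡ 2 − 0 = 2 (mod 8).
    The inverse of 5 mod 8 is 5 (since 5·5 = 25 = 3·8 + 1), so t ≡ 5·2 = 10 ≡ 2 (mod 8).
    Then x = 0 + 5·2 = 10, valid modulo lcm(5, 8) = 40: x ≡ 10 (mod 40).
  Combine with x ≡ 2 (mod 13): since gcd(40, 13) = 1, we get a unique residue mod 520.
    Write x = 10 + 40·t and substitute into x ≡ 2 (mod 13): 40·t ≡ 2 − 10 = -8 (mod 13).
    Reduce coefficients mod 13: 1·t ≡ 5 (mod 13).
    So t ≡ 5 (mod 13).
    Then x = 10 + 40·5 = 210, valid modulo lcm(40, 13) = 520: x ≡ 210 (mod 520).
Verify: 210 mod 5 = 0 ✓, 210 mod 8 = 2 ✓, 210 mod 13 = 2 ✓.

x ≡ 210 (mod 520).


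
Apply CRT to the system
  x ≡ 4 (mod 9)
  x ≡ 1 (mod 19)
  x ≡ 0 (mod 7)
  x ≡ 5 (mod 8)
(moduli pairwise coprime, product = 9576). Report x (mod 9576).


Product of moduli M = 9 · 19 · 7 · 8 = 9576.
Merge one congruence at a time:
  Start: x ≡ 4 (mod 9).
  Combine with x ≡ 1 (mod 19); new modulus lcm = 171.
    Write x = 4 + 9·t and substitute into x ≡ 1 (mod 19): 9·t ≡ 1 − 4 = -3 (mod 19).
    Reduce coefficients mod 19: 9·t ≡ 16 (mod 19).
    The inverse of 9 mod 19 is 17 (since 9·17 = 153 = 8·19 + 1), so t ≡ 17·16 = 272 ≡ 6 (mod 19).
    Then x = 4 + 9·6 = 58, valid modulo lcm(9, 19) = 171: x ≡ 58 (mod 171).
  Combine with x ≡ 0 (mod 7); new modulus lcm = 1197.
    Write x = 58 + 171·t and substitute into x ≡ 0 (mod 7): 171·t ≡ 0 − 58 = -58 (mod 7).
    Reduce coefficients mod 7: 3·t ≡ 5 (mod 7).
    The inverse of 3 mod 7 is 5 (since 3·5 = 15 = 2·7 + 1), so t ≡ 5·5 = 25 ≡ 4 (mod 7).
    Then x = 58 + 171·4 = 742, valid modulo lcm(171, 7) = 1197: x ≡ 742 (mod 1197).
  Combine with x ≡ 5 (mod 8); new modulus lcm = 9576.
    Write x = 742 + 1197·t and substitute into x ≡ 5 (mod 8): 1197·t ≡ 5 − 742 = -737 (mod 8).
    Reduce coefficients mod 8: 5·t ≡ 7 (mod 8).
    The inverse of 5 mod 8 is 5 (since 5·5 = 25 = 3·8 + 1), so t ≡ 5·7 = 35 ≡ 3 (mod 8).
    Then x = 742 + 1197·3 = 4333, valid modulo lcm(1197, 8) = 9576: x ≡ 4333 (mod 9576).
Verify against each original: 4333 mod 9 = 4, 4333 mod 19 = 1, 4333 mod 7 = 0, 4333 mod 8 = 5.

x ≡ 4333 (mod 9576).


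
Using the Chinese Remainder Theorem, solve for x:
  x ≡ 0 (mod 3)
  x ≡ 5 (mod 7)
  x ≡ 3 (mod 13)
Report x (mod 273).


Moduli 3, 7, 13 are pairwise coprime; by CRT there is a unique solution modulo M = 3 · 7 · 13 = 273.
Solve pairwise, accumulating the modulus:
  Start with x ≡ 0 (mod 3).
  Combine with x ≡ 5 (mod 7): since gcd(3, 7) = 1, we get a unique residue mod 21.
    Write x = 0 + 3·t and substitute into x ≡ 5 (mod 7): 3·t ≡ 5 − 0 = 5 (mod 7).
    The inverse of 3 mod 7 is 5 (since 3·5 = 15 = 2·7 + 1), so t ≡ 5·5 = 25 ≡ 4 (mod 7).
    Then x = 0 + 3·4 = 12, valid modulo lcm(3, 7) = 21: x ≡ 12 (mod 21).
  Combine with x ≡ 3 (mod 13): since gcd(21, 13) = 1, we get a unique residue mod 273.
    Write x = 12 + 21·t and substitute into x ≡ 3 (mod 13): 21·t ≡ 3 − 12 = -9 (mod 13).
    Reduce coefficients mod 13: 8·t ≡ 4 (mod 13).
    The inverse of 8 mod 13 is 5 (since 8·5 = 40 = 3·13 + 1), so t ≡ 5·4 = 20 ≡ 7 (mod 13).
    Then x = 12 + 21·7 = 159, valid modulo lcm(21, 13) = 273: x ≡ 159 (mod 273).
Verify: 159 mod 3 = 0 ✓, 159 mod 7 = 5 ✓, 159 mod 13 = 3 ✓.

x ≡ 159 (mod 273).


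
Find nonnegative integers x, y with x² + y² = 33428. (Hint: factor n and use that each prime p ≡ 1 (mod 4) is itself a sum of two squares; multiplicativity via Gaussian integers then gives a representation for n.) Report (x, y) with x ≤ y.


Step 1: Factor n = 33428 = 2^2 · 61 · 137.
Step 2: Check the mod-4 condition on each prime factor: 2 = 2 (special); 61 ≡ 1 (mod 4), exponent 1; 137 ≡ 1 (mod 4), exponent 1.
All primes ≡ 3 (mod 4) appear to even exponent (or don't appear), so by the two-squares theorem n IS expressible as a sum of two squares.
Step 3: Build a representation. Group n = k² · m with k = 2 and m = 61 · 137 = 8357 (a product of primes ≡ 1 (mod 4)); a representation of m scales to one of n via (k·x)² + (k·y)² = k²(x² + y²). Each prime p ≡ 1 (mod 4) is itself a sum of two squares; find a² by testing p − a² for a perfect square:
  61: 61 − 1² = 60, 61 − 2² = 57, 61 − 3² = 52, 61 − 4² = 45, 61 − 5² = 36 = 6² ⇒ 61 = 5² + 6².
  137: 137 − 1² = 136, 137 − 2² = 133, 137 − 3² = 128, 137 − 4² = 121 = 11² ⇒ 137 = 4² + 11².
  Combine using the Brahmagupta–Fibonacci identity (a² + b²)(c² + d²) = (ac − bd)² + (ad + bc)² = (ac + bd)² + (ad − bc)²:
  61 · 137 = 8357: from (5² + 6²)(4² + 11²), take (5·4 − 6·11, 5·11 + 6·4) = (20 − 66, 55 + 24) = (-46, 79); dropping signs (only squares matter) gives (46, 79); check 46² + 79² = 2116 + 6241 = 8357 ✓.
  Scale by k = 2: (2·46, 2·79) = (92, 158).
Step 4: Order so x ≤ y and verify: 92² + 158² = 8464 + 24964 = 33428 = n. ✓

n = 33428 = 92² + 158² (one valid representation with x ≤ y).


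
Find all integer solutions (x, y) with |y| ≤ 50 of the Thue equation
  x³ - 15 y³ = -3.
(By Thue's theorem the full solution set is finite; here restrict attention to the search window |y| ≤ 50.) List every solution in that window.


The equation is x³ - 15y³ = -3. For fixed y, x³ = 15·y³ − 3, so a solution requires the RHS to be a perfect cube.
Strategy: iterate y from -50 to 50, compute RHS = 15·y³ − 3, and check whether it is a (positive or negative) perfect cube.
Check small values of y:
  y = 0: RHS = -3 is not a perfect cube.
  y = 1: RHS = 12 is not a perfect cube.
  y = -1: RHS = -18 is not a perfect cube.
  y = 2: RHS = 117 is not a perfect cube.
  y = -2: RHS = -123 is not a perfect cube.
  y = 3: RHS = 402 is not a perfect cube.
  y = -3: RHS = -408 is not a perfect cube.
Continuing the search up to |y| = 50 finds no solutions either.
No (x, y) in the scanned range satisfies the equation.

No integer solutions with |y| ≤ 50.


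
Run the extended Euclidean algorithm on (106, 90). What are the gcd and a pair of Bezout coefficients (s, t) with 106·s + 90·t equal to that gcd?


Euclidean algorithm on (106, 90) — divide until remainder is 0:
  106 = 1 · 90 + 16
  90 = 5 · 16 + 10
  16 = 1 · 10 + 6
  10 = 1 · 6 + 4
  6 = 1 · 4 + 2
  4 = 2 · 2 + 0
gcd(106, 90) = 2.
Track Bezout coefficients alongside the remainders: start with r₀ = 106 = a·1 + b·0 (s = 1, t = 0) and r₁ = 90 = a·0 + b·1 (s = 0, t = 1); each new remainder r_{k+1} = r_{k-1} − q_k·r_k inherits s_{k+1} = s_{k-1} − q_k·s_k, t_{k+1} = t_{k-1} − q_k·t_k, so r_k = a·s_k + b·t_k at every step:
  q = 1: r = 16, s = 1 − 1·0 = 1, t = 0 − 1·1 = -1  (check: 106·1 + 90·(-1) = 16)
  q = 5: r = 10, s = 0 − 5·1 = -5, t = 1 − 5·(-1) = 6  (check: 106·(-5) + 90·6 = 10)
  q = 1: r = 6, s = 1 − 1·(-5) = 6, t = -1 − 1·6 = -7  (check: 106·6 + 90·(-7) = 6)
  q = 1: r = 4, s = -5 − 1·6 = -11, t = 6 − 1·(-7) = 13  (check: 106·(-11) + 90·13 = 4)
  q = 1: r = 2, s = 6 − 1·(-11) = 17, t = -7 − 1·13 = -20  (check: 106·17 + 90·(-20) = 2)
The row with r = 2 (the gcd) gives the Bezout coefficients s = 17, t = -20.
Result: 106 · (17) + 90 · (-20) = 2.

gcd(106, 90) = 2; s = 17, t = -20 (check: 106·17 + 90·(-20) = 2).


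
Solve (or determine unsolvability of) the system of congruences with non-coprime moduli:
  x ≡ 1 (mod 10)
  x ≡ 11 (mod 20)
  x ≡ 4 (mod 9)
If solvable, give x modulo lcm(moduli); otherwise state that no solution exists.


Moduli 10, 20, 9 are not pairwise coprime, so CRT works modulo lcm(m_i) when all pairwise compatibility conditions hold.
Pairwise compatibility: gcd(m_i, m_j) must divide a_i - a_j for every pair.
Merge one congruence at a time:
  Start: x ≡ 1 (mod 10).
  Combine with x ≡ 11 (mod 20): gcd(10, 20) = 10; 11 - 1 = 10, which IS divisible by 10, so compatible.
    Write x = 1 + 10·t and substitute into x ≡ 11 (mod 20): 10·t ≡ 11 − 1 = 10 (mod 20).
    Divide the congruence (and modulus) by g = 10: 1·t ≡ 1 (mod 2).
    So t ≡ 1 (mod 2).
    Then x = 1 + 10·1 = 11, valid modulo lcm(10, 20) = 20: x ≡ 11 (mod 20).
  Combine with x ≡ 4 (mod 9): gcd(20, 9) = 1; 4 - 11 = -7, which IS divisible by 1, so compatible.
    Write x = 11 + 20·t and substitute into x ≡ 4 (mod 9): 20·t ≡ 4 − 11 = -7 (mod 9).
    Reduce coefficients mod 9: 2·t ≡ 2 (mod 9).
    The inverse of 2 mod 9 is 5 (since 2·5 = 10 = 1·9 + 1), so t ≡ 5·2 = 10 ≡ 1 (mod 9).
    Then x = 11 + 20·1 = 31, valid modulo lcm(20, 9) = 180: x ≡ 31 (mod 180).
Verify: 31 mod 10 = 1, 31 mod 20 = 11, 31 mod 9 = 4.

x ≡ 31 (mod 180).


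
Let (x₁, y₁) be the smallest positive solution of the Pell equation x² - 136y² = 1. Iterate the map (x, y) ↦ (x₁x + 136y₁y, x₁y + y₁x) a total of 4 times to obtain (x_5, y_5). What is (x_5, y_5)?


Step 1: Find the fundamental solution (x₁, y₁) of x² - 136y² = 1.
  Expand √136 as a continued fraction. a₀ = ⌊√136⌋ = 11; iterate m_{k+1} = d_k·a_k − m_k, d_{k+1} = (136 − m_{k+1}²)/d_k, a_{k+1} = ⌊(a₀ + m_{k+1})/d_{k+1}⌋ (starting m₀ = 0, d₀ = 1), with convergents p_k = a_k·p_{k-1} + p_{k-2}, q_k = a_k·q_{k-1} + q_{k-2} (p₋₁ = 1, q₋₁ = 0):
  k = 0: a₀ = 11; p₀/q₀ = 11/1; p₀² − 136·q₀² = 121 − 136 = -15.
  k = 1: m = 11, d = 15, a = ⌊(11 + 11)/15⌋ = 1; p/q = (1·11 + 1)/(1·1 + 0) = 12/1; p² − 136·q² = 144 − 136 = 8.
  k = 2: m = 4, d = 8, a = ⌊(11 + 4)/8⌋ = 1; p/q = (1·12 + 11)/(1·1 + 1) = 23/2; p² − 136·q² = 529 − 544 = -15.
  k = 3: m = 4, d = 15, a = ⌊(11 + 4)/15⌋ = 1; p/q = (1·23 + 12)/(1·2 + 1) = 35/3; p² − 136·q² = 1225 − 1224 = 1.
  The first convergent with p² − 136·q² = 1 gives the fundamental solution (x₁, y₁) = (35, 3).
Step 2: Apply the recurrence (x_{n+1}, y_{n+1}) = (x₁x_n + 136y₁y_n, x₁y_n + y₁x_n) repeatedly.
  From (x_1, y_1) = (35, 3): x_2 = 35·35 + 136·3·3 = 2449; y_2 = 35·3 + 3·35 = 210.
  From (x_2, y_2) = (2449, 210): x_3 = 35·2449 + 136·3·210 = 171395; y_3 = 35·210 + 3·2449 = 14697.
  From (x_3, y_3) = (171395, 14697): x_4 = 35·171395 + 136·3·14697 = 11995201; y_4 = 35·14697 + 3·171395 = 1028580.
  From (x_4, y_4) = (11995201, 1028580): x_5 = 35·11995201 + 136·3·1028580 = 839492675; y_5 = 35·1028580 + 3·11995201 = 71985903.
Step 3: Verify x_5² - 136·y_5² = 704747951378655625 - 704747951378655624 = 1 (should be 1). ✓

(x_1, y_1) = (35, 3); (x_5, y_5) = (839492675, 71985903).


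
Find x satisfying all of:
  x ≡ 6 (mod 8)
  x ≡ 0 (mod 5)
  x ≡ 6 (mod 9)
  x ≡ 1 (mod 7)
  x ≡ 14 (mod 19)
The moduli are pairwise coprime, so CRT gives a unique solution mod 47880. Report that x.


Product of moduli M = 8 · 5 · 9 · 7 · 19 = 47880.
Merge one congruence at a time:
  Start: x ≡ 6 (mod 8).
  Combine with x ≡ 0 (mod 5); new modulus lcm = 40.
    Write x = 6 + 8·t and substitute into x ≡ 0 (mod 5): 8·t ≡ 0 − 6 = -6 (mod 5).
    Reduce coefficients mod 5: 3·t ≡ 4 (mod 5).
    The inverse of 3 mod 5 is 2 (since 3·2 = 6 = 1·5 + 1), so t ≡ 2·4 = 8 ≡ 3 (mod 5).
    Then x = 6 + 8·3 = 30, valid modulo lcm(8, 5) = 40: x ≡ 30 (mod 40).
  Combine with x ≡ 6 (mod 9); new modulus lcm = 360.
    Write x = 30 + 40·t and substitute into x ≡ 6 (mod 9): 40·t ≡ 6 − 30 = -24 (mod 9).
    Reduce coefficients mod 9: 4·t ≡ 3 (mod 9).
    The inverse of 4 mod 9 is 7 (since 4·7 = 28 = 3·9 + 1), so t ≡ 7·3 = 21 ≡ 3 (mod 9).
    Then x = 30 + 40·3 = 150, valid modulo lcm(40, 9) = 360: x ≡ 150 (mod 360).
  Combine with x ≡ 1 (mod 7); new modulus lcm = 2520.
    Write x = 150 + 360·t and substitute into x ≡ 1 (mod 7): 360·t ≡ 1 − 150 = -149 (mod 7).
    Reduce coefficients mod 7: 3·t ≡ 5 (mod 7).
    The inverse of 3 mod 7 is 5 (since 3·5 = 15 = 2·7 + 1), so t ≡ 5·5 = 25 ≡ 4 (mod 7).
    Then x = 150 + 360·4 = 1590, valid modulo lcm(360, 7) = 2520: x ≡ 1590 (mod 2520).
  Combine with x ≡ 14 (mod 19); new modulus lcm = 47880.
    Write x = 1590 + 2520·t and substitute into x ≡ 14 (mod 19): 2520·t ≡ 14 − 1590 = -1576 (mod 19).
    Reduce coefficients mod 19: 12·t ≡ 1 (mod 19).
    The inverse of 12 mod 19 is 8 (since 12·8 = 96 = 5·19 + 1), so t ≡ 8·1 = 8 ≡ 8 (mod 19).
    Then x = 1590 + 2520·8 = 21750, valid modulo lcm(2520, 19) = 47880: x ≡ 21750 (mod 47880).
Verify against each original: 21750 mod 8 = 6, 21750 mod 5 = 0, 21750 mod 9 = 6, 21750 mod 7 = 1, 21750 mod 19 = 14.

x ≡ 21750 (mod 47880).


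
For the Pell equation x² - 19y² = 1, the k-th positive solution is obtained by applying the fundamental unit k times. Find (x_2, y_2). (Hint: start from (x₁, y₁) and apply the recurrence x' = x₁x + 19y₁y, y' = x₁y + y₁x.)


Step 1: Find the fundamental solution (x₁, y₁) of x² - 19y² = 1.
  Expand √19 as a continued fraction. a₀ = ⌊√19⌋ = 4; iterate m_{k+1} = d_k·a_k − m_k, d_{k+1} = (19 − m_{k+1}²)/d_k, a_{k+1} = ⌊(a₀ + m_{k+1})/d_{k+1}⌋ (starting m₀ = 0, d₀ = 1), with convergents p_k = a_k·p_{k-1} + p_{k-2}, q_k = a_k·q_{k-1} + q_{k-2} (p₋₁ = 1, q₋₁ = 0):
  k = 0: a₀ = 4; p₀/q₀ = 4/1; p₀² − 19·q₀² = 16 − 19 = -3.
  k = 1: m = 4, d = 3, a = ⌊(4 + 4)/3⌋ = 2; p/q = (2·4 + 1)/(2·1 + 0) = 9/2; p² − 19·q² = 81 − 76 = 5.
  k = 2: m = 2, d = 5, a = ⌊(4 + 2)/5⌋ = 1; p/q = (1·9 + 4)/(1·2 + 1) = 13/3; p² − 19·q² = 169 − 171 = -2.
  k = 3: m = 3, d = 2, a = ⌊(4 + 3)/2⌋ = 3; p/q = (3·13 + 9)/(3·3 + 2) = 48/11; p² − 19·q² = 2304 − 2299 = 5.
  k = 4: m = 3, d = 5, a = ⌊(4 + 3)/5⌋ = 1; p/q = (1·48 + 13)/(1·11 + 3) = 61/14; p² − 19·q² = 3721 − 3724 = -3.
  k = 5: m = 2, d = 3, a = ⌊(4 + 2)/3⌋ = 2; p/q = (2·61 + 48)/(2·14 + 11) = 170/39; p² − 19·q² = 28900 − 28899 = 1.
  The first convergent with p² − 19·q² = 1 gives the fundamental solution (x₁, y₁) = (170, 39).
Step 2: Apply the recurrence (x_{n+1}, y_{n+1}) = (x₁x_n + 19y₁y_n, x₁y_n + y₁x_n) repeatedly.
  From (x_1, y_1) = (170, 39): x_2 = 170·170 + 19·39·39 = 57799; y_2 = 170·39 + 39·170 = 13260.
Step 3: Verify x_2² - 19·y_2² = 3340724401 - 3340724400 = 1 (should be 1). ✓

(x_1, y_1) = (170, 39); (x_2, y_2) = (57799, 13260).


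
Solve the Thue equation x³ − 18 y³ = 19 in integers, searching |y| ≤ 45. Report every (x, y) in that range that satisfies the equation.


The equation is x³ - 18y³ = 19. For fixed y, x³ = 18·y³ + 19, so a solution requires the RHS to be a perfect cube.
Strategy: iterate y from -45 to 45, compute RHS = 18·y³ + 19, and check whether it is a (positive or negative) perfect cube.
Check small values of y:
  y = 0: RHS = 19 is not a perfect cube.
  y = 1: RHS = 37 is not a perfect cube.
  y = -1: RHS = 1 = (1)³ ⇒ x = 1 works.
  y = 2: RHS = 163 is not a perfect cube.
  y = -2: RHS = -125 = (-5)³ ⇒ x = -5 works.
  y = 3: RHS = 505 is not a perfect cube.
  y = -3: RHS = -467 is not a perfect cube.
Continuing the search up to |y| = 45 finds no further solutions beyond those listed.
Collected solutions: (1, -1), (-5, -2).

Solutions (with |y| ≤ 45): (1, -1), (-5, -2).


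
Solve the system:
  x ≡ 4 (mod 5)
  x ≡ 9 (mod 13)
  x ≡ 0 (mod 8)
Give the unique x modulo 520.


Moduli 5, 13, 8 are pairwise coprime; by CRT there is a unique solution modulo M = 5 · 13 · 8 = 520.
Solve pairwise, accumulating the modulus:
  Start with x ≡ 4 (mod 5).
  Combine with x ≡ 9 (mod 13): since gcd(5, 13) = 1, we get a unique residue mod 65.
    Write x = 4 + 5·t and substitute into x ≡ 9 (mod 13): 5·t ≡ 9 − 4 = 5 (mod 13).
    The inverse of 5 mod 13 is 8 (since 5·8 = 40 = 3·13 + 1), so t ≡ 8·5 = 40 ≡ 1 (mod 13).
    Then x = 4 + 5·1 = 9, valid modulo lcm(5, 13) = 65: x ≡ 9 (mod 65).
  Combine with x ≡ 0 (mod 8): since gcd(65, 8) = 1, we get a unique residue mod 520.
    Write x = 9 + 65·t and substitute into x ≡ 0 (mod 8): 65·t ≡ 0 − 9 = -9 (mod 8).
    Reduce coefficients mod 8: 1·t ≡ 7 (mod 8).
    So t ≡ 7 (mod 8).
    Then x = 9 + 65·7 = 464, valid modulo lcm(65, 8) = 520: x ≡ 464 (mod 520).
Verify: 464 mod 5 = 4 ✓, 464 mod 13 = 9 ✓, 464 mod 8 = 0 ✓.

x ≡ 464 (mod 520).


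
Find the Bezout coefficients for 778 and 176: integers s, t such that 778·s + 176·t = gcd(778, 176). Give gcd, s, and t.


Euclidean algorithm on (778, 176) — divide until remainder is 0:
  778 = 4 · 176 + 74
  176 = 2 · 74 + 28
  74 = 2 · 28 + 18
  28 = 1 · 18 + 10
  18 = 1 · 10 + 8
  10 = 1 · 8 + 2
  8 = 4 · 2 + 0
gcd(778, 176) = 2.
Track Bezout coefficients alongside the remainders: start with r₀ = 778 = a·1 + b·0 (s = 1, t = 0) and r₁ = 176 = a·0 + b·1 (s = 0, t = 1); each new remainder r_{k+1} = r_{k-1} − q_k·r_k inherits s_{k+1} = s_{k-1} − q_k·s_k, t_{k+1} = t_{k-1} − q_k·t_k, so r_k = a·s_k + b·t_k at every step:
  q = 4: r = 74, s = 1 − 4·0 = 1, t = 0 − 4·1 = -4  (check: 778·1 + 176·(-4) = 74)
  q = 2: r = 28, s = 0 − 2·1 = -2, t = 1 − 2·(-4) = 9  (check: 778·(-2) + 176·9 = 28)
  q = 2: r = 18, s = 1 − 2·(-2) = 5, t = -4 − 2·9 = -22  (check: 778·5 + 176·(-22) = 18)
  q = 1: r = 10, s = -2 − 1·5 = -7, t = 9 − 1·(-22) = 31  (check: 778·(-7) + 176·31 = 10)
  q = 1: r = 8, s = 5 − 1·(-7) = 12, t = -22 − 1·31 = -53  (check: 778·12 + 176·(-53) = 8)
  q = 1: r = 2, s = -7 − 1·12 = -19, t = 31 − 1·(-53) = 84  (check: 778·(-19) + 176·84 = 2)
The row with r = 2 (the gcd) gives the Bezout coefficients s = -19, t = 84.
Result: 778 · (-19) + 176 · (84) = 2.

gcd(778, 176) = 2; s = -19, t = 84 (check: 778·(-19) + 176·84 = 2).


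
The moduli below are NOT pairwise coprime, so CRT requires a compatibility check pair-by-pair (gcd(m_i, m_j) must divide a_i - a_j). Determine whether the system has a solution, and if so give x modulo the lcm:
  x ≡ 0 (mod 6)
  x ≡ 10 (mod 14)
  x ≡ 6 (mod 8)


Moduli 6, 14, 8 are not pairwise coprime, so CRT works modulo lcm(m_i) when all pairwise compatibility conditions hold.
Pairwise compatibility: gcd(m_i, m_j) must divide a_i - a_j for every pair.
Merge one congruence at a time:
  Start: x ≡ 0 (mod 6).
  Combine with x ≡ 10 (mod 14): gcd(6, 14) = 2; 10 - 0 = 10, which IS divisible by 2, so compatible.
    Write x = 0 + 6·t and substitute into x ≡ 10 (mod 14): 6·t ≡ 10 − 0 = 10 (mod 14).
    Divide the congruence (and modulus) by g = 2: 3·t ≡ 5 (mod 7).
    The inverse of 3 mod 7 is 5 (since 3·5 = 15 = 2·7 + 1), so t ≡ 5·5 = 25 ≡ 4 (mod 7).
    Then x = 0 + 6·4 = 24, valid modulo lcm(6, 14) = 42: x ≡ 24 (mod 42).
  Combine with x ≡ 6 (mod 8): gcd(42, 8) = 2; 6 - 24 = -18, which IS divisible by 2, so compatible.
    Write x = 24 + 42·t and substitute into x ≡ 6 (mod 8): 42·t ≡ 6 − 24 = -18 (mod 8).
    Divide the congruence (and modulus) by g = 2: 21·t ≡ -9 (mod 4).
    Reduce coefficients mod 4: 1·t ≡ 3 (mod 4).
    So t ≡ 3 (mod 4).
    Then x = 24 + 42·3 = 150, valid modulo lcm(42, 8) = 168: x ≡ 150 (mod 168).
Verify: 150 mod 6 = 0, 150 mod 14 = 10, 150 mod 8 = 6.

x ≡ 150 (mod 168).
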